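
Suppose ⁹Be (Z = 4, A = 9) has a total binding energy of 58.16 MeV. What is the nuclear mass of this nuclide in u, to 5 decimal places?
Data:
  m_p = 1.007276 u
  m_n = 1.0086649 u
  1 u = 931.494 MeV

9.00999 u

Mass defect = 58.16 MeV / (931.494 MeV/u) = 0.0624373 u
Constituent mass = 4(1.007276) + 5(1.0086649) = 9.0724285 u
Nuclear mass = 9.0724285 − 0.0624373 = 9.0099912 u ≈ 9.00999 u (to 5 decimal places)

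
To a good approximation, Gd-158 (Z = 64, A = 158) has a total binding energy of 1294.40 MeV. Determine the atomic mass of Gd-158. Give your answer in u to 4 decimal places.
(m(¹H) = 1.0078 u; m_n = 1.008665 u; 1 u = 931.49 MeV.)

Mass defect = 1294.40 MeV / (931.49 MeV/u) = 1.389602 u
Constituent mass = 64(1.0078) + 94(1.008665) = 159.313710 u
Atomic mass = 159.313710 − 1.389602 = 157.924108 u ≈ 157.9241 u (to 4 decimal places)

157.9241 u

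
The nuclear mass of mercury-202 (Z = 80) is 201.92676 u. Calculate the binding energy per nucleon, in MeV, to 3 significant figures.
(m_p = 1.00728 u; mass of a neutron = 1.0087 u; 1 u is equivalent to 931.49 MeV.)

Z = 80, so N = A − Z = 202 − 80 = 122.
Σm = 80·m_p + 122·m_n = 80.58240 + 123.0614 = 203.64380 u
The mass defect is 203.64380 − 201.92676 = 1.71704 u.
E_B = 1.71704 × 931.49 = 1599.41 MeV
Per nucleon: 1599.41 / 202 = 7.918 MeV

7.92 MeV/nucleon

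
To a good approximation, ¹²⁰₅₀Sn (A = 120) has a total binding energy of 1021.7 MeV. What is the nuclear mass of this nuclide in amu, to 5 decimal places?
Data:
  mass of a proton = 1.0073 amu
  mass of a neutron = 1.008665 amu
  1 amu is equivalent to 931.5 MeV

Mass defect = 1021.7 MeV / (931.5 MeV/amu) = 1.0968331 amu
Constituent mass = 50(1.0073) + 70(1.008665) = 120.971550 amu
Nuclear mass = 120.971550 − 1.0968331 = 119.8747169 amu ≈ 119.87472 amu (to 5 decimal places)

119.87472 amu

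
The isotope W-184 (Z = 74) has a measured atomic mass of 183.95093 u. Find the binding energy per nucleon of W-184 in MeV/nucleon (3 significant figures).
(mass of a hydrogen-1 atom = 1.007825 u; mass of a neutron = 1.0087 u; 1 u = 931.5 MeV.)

8.02 MeV/nucleon

The nucleus contains 74 protons and 184 − 74 = 110 neutrons.
Mass of separated nucleons = 74(1.007825) + 110(1.0087) = 74.579050 + 110.9570 = 185.536050 u
The mass defect is 185.536050 − 183.95093 = 1.585120 u.
Converting to energy: 1.585120 u × 931.5 MeV/u = 1476.54 MeV
Per nucleon: 1476.54 / 184 = 8.0247 MeV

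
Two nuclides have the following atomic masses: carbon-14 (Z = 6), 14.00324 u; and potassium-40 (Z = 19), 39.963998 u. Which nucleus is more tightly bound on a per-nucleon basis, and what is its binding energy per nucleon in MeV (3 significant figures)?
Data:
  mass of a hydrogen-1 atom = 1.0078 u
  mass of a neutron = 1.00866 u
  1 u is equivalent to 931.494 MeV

potassium-40; 8.52 MeV/nucleon

carbon-14: Σm = 6(1.0078) + 8(1.00866) = 14.11608 u; Δm = 0.11284 u; E_B = 105.11 MeV; E_B/A = 7.508 MeV
potassium-40: Σm = 19(1.0078) + 21(1.00866) = 40.33006 u; Δm = 0.366062 u; E_B = 340.985 MeV; E_B/A = 8.5246 MeV
potassium-40 has the higher binding energy per nucleon, so it is the more tightly bound nucleus.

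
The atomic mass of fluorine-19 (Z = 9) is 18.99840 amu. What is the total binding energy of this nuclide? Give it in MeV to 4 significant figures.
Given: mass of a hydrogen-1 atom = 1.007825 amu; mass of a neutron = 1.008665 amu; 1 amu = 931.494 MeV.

147.8 MeV

Mass of separated nucleons = 9(1.007825) + 10(1.008665) = 9.070425 + 10.086650 = 19.157075 amu
Mass defect Δm = 19.157075 − 18.99840 = 0.158675 amu
E_B = 0.158675 × 931.494 = 147.805 MeV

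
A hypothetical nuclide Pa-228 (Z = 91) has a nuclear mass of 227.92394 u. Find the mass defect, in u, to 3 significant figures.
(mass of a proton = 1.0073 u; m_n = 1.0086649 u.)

Σm = 91·m_p + 137·m_n = 91.6643 + 138.1870913 = 229.8513913 u
The mass defect is 229.8513913 − 227.92394 = 1.9274513 u.

1.93 u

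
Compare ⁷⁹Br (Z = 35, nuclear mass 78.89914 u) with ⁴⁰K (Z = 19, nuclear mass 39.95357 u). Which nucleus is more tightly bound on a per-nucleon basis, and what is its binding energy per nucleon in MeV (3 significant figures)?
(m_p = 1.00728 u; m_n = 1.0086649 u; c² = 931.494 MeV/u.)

⁷⁹Br; 8.69 MeV/nucleon

⁷⁹Br: Σm = 35(1.00728) + 44(1.0086649) = 79.6360556 u; Δm = 0.7369156 u; E_B = 686.43 MeV; E_B/A = 8.689 MeV
⁴⁰K: Σm = 19(1.00728) + 21(1.0086649) = 40.3202829 u; Δm = 0.3667129 u; E_B = 341.59 MeV; E_B/A = 8.540 MeV
⁷⁹Br has the higher binding energy per nucleon, so it is the more tightly bound nucleus.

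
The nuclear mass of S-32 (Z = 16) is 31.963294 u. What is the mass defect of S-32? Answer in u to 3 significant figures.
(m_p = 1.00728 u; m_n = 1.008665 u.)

0.292 u

Mass of separated nucleons = 16(1.00728) + 16(1.008665) = 16.11648 + 16.138640 = 32.255120 u
Δm = 32.255120 − 31.963294 = 0.291826 u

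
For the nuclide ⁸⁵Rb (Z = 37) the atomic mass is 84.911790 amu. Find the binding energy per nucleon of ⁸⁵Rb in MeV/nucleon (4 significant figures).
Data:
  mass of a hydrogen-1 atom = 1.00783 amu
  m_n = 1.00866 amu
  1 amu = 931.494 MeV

Mass of separated nucleons = 37(1.00783) + 48(1.00866) = 37.28971 + 48.41568 = 85.70539 amu
The mass defect is 85.70539 − 84.911790 = 0.793600 amu.
E_B = 0.793600 × 931.494 = 739.234 MeV
BE/A = 739.234 MeV / 85 = 8.697 MeV/nucleon

8.697 MeV/nucleon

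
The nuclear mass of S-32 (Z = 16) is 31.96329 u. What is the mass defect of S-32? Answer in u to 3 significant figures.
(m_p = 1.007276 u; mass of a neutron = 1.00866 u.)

0.292 u

With 16 protons and 16 neutrons (A = 32):
Σm = 16·m_p + 16·m_n = 16.116416 + 16.13856 = 32.254976 u
The mass defect is 32.254976 − 31.96329 = 0.291686 u.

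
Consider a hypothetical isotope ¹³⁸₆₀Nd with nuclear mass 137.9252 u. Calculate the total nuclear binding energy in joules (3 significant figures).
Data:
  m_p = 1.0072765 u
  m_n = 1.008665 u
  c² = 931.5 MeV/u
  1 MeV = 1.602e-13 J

With 60 protons and 78 neutrons (A = 138):
Mass of separated nucleons = 60(1.0072765) + 78(1.008665) = 60.4365900 + 78.675870 = 139.1124600 u
The mass defect is 139.1124600 − 137.9252 = 1.1872600 u.
Binding energy = Δm·c² = 1.1872600 × 931.5 MeV/u = 1105.93 MeV
In joules: 1105.93 MeV × 1.602e-13 J/MeV = 1.7717e-10 J

1.77e-10 J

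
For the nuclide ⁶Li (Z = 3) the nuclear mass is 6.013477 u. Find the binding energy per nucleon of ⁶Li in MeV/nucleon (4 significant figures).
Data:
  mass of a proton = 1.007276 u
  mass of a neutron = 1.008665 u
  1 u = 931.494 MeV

Total constituent mass: 3 × 1.007276 + 3 × 1.008665 = 6.047823 u
Mass defect Δm = 6.047823 − 6.013477 = 0.034346 u
E_B = 0.034346 × 931.494 = 31.9931 MeV
Per nucleon: 31.9931 / 6 = 5.332 MeV

5.332 MeV/nucleon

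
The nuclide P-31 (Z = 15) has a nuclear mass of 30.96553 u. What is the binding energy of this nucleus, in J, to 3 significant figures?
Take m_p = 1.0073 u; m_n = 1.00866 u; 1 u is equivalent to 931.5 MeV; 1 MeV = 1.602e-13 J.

Mass of separated nucleons = 15(1.0073) + 16(1.00866) = 15.1095 + 16.13856 = 31.24806 u
Mass defect Δm = 31.24806 − 30.96553 = 0.28253 u
Binding energy = Δm·c² = 0.28253 × 931.5 MeV/u = 263.177 MeV
In joules: 263.177 MeV × 1.602e-13 J/MeV = 4.2161e-11 J

4.22e-11 J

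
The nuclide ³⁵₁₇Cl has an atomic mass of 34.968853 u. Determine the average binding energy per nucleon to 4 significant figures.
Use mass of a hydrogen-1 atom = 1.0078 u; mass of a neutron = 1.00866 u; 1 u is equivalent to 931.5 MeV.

Z = 17, so N = A − Z = 35 − 17 = 18.
Total constituent mass: 17 × 1.0078 + 18 × 1.00866 = 35.28848 u
Δm = 35.28848 − 34.968853 = 0.319627 u
Binding energy = Δm·c² = 0.319627 × 931.5 MeV/u = 297.733 MeV
BE/A = 297.733 MeV / 35 = 8.507 MeV/nucleon

8.507 MeV/nucleon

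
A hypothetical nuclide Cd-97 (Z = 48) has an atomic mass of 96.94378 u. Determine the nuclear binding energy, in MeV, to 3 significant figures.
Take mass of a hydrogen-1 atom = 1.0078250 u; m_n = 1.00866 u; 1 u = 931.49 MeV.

798 MeV

Z = 48, so N = A − Z = 97 − 48 = 49.
Σm = 48·m(¹H) + 49·m_n = 48.3756000 + 49.42434 = 97.7999400 u
Mass defect Δm = 97.7999400 − 96.94378 = 0.8561600 u
E_B = 0.8561600 × 931.49 = 797.504 MeV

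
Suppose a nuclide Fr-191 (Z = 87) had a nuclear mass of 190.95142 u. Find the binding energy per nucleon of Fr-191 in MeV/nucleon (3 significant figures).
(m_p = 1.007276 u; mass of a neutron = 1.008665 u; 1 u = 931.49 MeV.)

7.72 MeV/nucleon

The nucleus contains 87 protons and 191 − 87 = 104 neutrons.
Σm = 87·m_p + 104·m_n = 87.633012 + 104.901160 = 192.534172 u
Mass defect Δm = 192.534172 − 190.95142 = 1.582752 u
Binding energy = Δm·c² = 1.582752 × 931.49 MeV/u = 1474.32 MeV
Dividing by A = 191 gives 7.719 MeV per nucleon.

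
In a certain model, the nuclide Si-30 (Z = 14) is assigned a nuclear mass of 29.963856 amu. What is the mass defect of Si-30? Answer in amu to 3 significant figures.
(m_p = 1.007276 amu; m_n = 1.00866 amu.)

Z = 14, so N = A − Z = 30 − 14 = 16.
Mass of separated nucleons = 14(1.007276) + 16(1.00866) = 14.101864 + 16.13856 = 30.240424 amu
Mass defect Δm = 30.240424 − 29.963856 = 0.276568 amu

0.277 amu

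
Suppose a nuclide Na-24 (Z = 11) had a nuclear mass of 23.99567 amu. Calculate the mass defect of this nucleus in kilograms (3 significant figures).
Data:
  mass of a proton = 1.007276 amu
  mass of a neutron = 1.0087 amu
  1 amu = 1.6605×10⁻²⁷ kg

3.28e-28 kg

Z = 11, so N = A − Z = 24 − 11 = 13.
Σm = 11·m_p + 13·m_n = 11.080036 + 13.1131 = 24.193136 amu
The mass defect is 24.193136 − 23.99567 = 0.197466 amu.
In SI units: 0.197466 amu × 1.6605×10⁻²⁷ kg/amu = 3.2789e-28 kg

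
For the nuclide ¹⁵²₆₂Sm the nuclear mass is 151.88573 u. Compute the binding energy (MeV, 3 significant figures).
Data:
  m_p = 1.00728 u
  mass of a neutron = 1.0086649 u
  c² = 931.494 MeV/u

1250 MeV

The nucleus contains 62 protons and 152 − 62 = 90 neutrons.
Mass of separated nucleons = 62(1.00728) + 90(1.0086649) = 62.45136 + 90.7798410 = 153.2312010 u
The mass defect is 153.2312010 − 151.88573 = 1.3454710 u.
E_B = 1.3454710 × 931.494 = 1253.30 MeV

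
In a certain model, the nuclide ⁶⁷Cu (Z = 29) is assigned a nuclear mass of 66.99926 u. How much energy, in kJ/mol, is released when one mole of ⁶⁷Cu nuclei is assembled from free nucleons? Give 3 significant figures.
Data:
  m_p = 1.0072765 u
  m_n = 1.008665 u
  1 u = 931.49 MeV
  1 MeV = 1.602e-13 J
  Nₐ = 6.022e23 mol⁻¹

Σm = 29·m_p + 38·m_n = 29.2110185 + 38.329270 = 67.5402885 u
Mass defect Δm = 67.5402885 − 66.99926 = 0.5410285 u
Converting to energy: 0.5410285 u × 931.49 MeV/u = 503.963 MeV
Per nucleus in joules: 503.963 MeV × 1.602e-13 J/MeV = 8.0735e-11 J
Per mole: 8.0735e-11 J × 6.022e23 mol⁻¹ = 4.8619e+13 J/mol

4.86e+10 kJ/mol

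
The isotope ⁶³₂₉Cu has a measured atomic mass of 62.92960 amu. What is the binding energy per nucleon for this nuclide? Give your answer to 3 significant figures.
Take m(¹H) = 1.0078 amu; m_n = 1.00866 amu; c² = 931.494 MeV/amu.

8.74 MeV/nucleon

Total constituent mass: 29 × 1.0078 + 34 × 1.00866 = 63.52064 amu
Δm = 63.52064 − 62.92960 = 0.59104 amu
Converting to energy: 0.59104 amu × 931.494 MeV/amu = 550.550 MeV
Per nucleon: 550.550 / 63 = 8.739 MeV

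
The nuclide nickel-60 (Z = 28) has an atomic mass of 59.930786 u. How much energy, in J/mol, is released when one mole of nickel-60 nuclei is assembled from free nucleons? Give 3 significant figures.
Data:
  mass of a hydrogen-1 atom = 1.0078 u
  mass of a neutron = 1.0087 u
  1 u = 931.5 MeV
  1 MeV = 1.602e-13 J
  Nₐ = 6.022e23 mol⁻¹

Total constituent mass: 28 × 1.0078 + 32 × 1.0087 = 60.4968 u
The mass defect is 60.4968 − 59.930786 = 0.566014 u.
Binding energy = Δm·c² = 0.566014 × 931.5 MeV/u = 527.242 MeV
Per nucleus in joules: 527.242 MeV × 1.602e-13 J/MeV = 8.4464e-11 J
Per mole: 8.4464e-11 J × 6.022e23 mol⁻¹ = 5.0864e+13 J/mol

5.09e+13 J/mol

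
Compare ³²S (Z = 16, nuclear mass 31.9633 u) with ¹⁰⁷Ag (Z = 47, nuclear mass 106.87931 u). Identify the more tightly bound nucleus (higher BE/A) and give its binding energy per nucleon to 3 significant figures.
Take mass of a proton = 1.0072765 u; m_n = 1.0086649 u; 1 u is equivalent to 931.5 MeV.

³²S: Σm = 16(1.0072765) + 16(1.0086649) = 32.2550624 u; Δm = 0.2917624 u; E_B = 271.78 MeV; E_B/A = 8.493 MeV
¹⁰⁷Ag: Σm = 47(1.0072765) + 60(1.0086649) = 107.8618895 u; Δm = 0.9825795 u; E_B = 915.27 MeV; E_B/A = 8.554 MeV
¹⁰⁷Ag has the higher binding energy per nucleon, so it is the more tightly bound nucleus.

¹⁰⁷Ag; 8.55 MeV/nucleon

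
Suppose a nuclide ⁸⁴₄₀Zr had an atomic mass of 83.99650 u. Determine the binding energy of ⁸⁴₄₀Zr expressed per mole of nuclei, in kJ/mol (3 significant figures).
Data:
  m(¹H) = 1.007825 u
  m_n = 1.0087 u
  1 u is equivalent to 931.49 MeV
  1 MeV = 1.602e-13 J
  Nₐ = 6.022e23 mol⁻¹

6.28e+10 kJ/mol

Σm = 40·m(¹H) + 44·m_n = 40.313000 + 44.3828 = 84.695800 u
Mass defect Δm = 84.695800 − 83.99650 = 0.699300 u
Converting to energy: 0.699300 u × 931.49 MeV/u = 651.391 MeV
Per nucleus in joules: 651.391 MeV × 1.602e-13 J/MeV = 1.0435e-10 J
Per mole: 1.0435e-10 J × 6.022e23 mol⁻¹ = 6.2840e+13 J/mol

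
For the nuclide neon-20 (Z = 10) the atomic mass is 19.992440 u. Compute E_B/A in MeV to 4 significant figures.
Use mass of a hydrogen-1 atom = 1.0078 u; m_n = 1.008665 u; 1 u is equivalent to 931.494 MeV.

Mass of separated nucleons = 10(1.0078) + 10(1.008665) = 10.0780 + 10.086650 = 20.164650 u
Δm = 20.164650 − 19.992440 = 0.172210 u
Converting to energy: 0.172210 u × 931.494 MeV/u = 160.413 MeV
Per nucleon: 160.413 / 20 = 8.021 MeV

8.021 MeV/nucleon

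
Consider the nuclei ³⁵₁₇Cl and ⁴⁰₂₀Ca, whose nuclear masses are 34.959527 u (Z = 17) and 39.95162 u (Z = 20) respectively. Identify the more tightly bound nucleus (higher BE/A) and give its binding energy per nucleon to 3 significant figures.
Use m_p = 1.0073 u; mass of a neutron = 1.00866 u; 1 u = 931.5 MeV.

⁴⁰₂₀Ca; 8.56 MeV/nucleon

³⁵₁₇Cl: Σm = 17(1.0073) + 18(1.00866) = 35.27998 u; Δm = 0.320453 u; E_B = 298.50 MeV; E_B/A = 8.529 MeV
⁴⁰₂₀Ca: Σm = 20(1.0073) + 20(1.00866) = 40.31920 u; Δm = 0.36758 u; E_B = 342.40 MeV; E_B/A = 8.560 MeV
⁴⁰₂₀Ca has the higher binding energy per nucleon, so it is the more tightly bound nucleus.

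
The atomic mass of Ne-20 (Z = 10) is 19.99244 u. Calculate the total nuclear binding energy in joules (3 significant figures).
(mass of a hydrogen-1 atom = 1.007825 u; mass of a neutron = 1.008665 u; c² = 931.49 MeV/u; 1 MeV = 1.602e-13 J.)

Mass of separated nucleons = 10(1.007825) + 10(1.008665) = 10.078250 + 10.086650 = 20.164900 u
Δm = 20.164900 − 19.99244 = 0.172460 u
E_B = 0.172460 × 931.49 = 160.645 MeV
In joules: 160.645 MeV × 1.602e-13 J/MeV = 2.5735e-11 J

2.57e-11 J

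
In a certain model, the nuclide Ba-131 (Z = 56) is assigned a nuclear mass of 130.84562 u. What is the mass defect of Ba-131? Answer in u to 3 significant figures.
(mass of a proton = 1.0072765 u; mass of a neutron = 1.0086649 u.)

1.21 u

The nucleus contains 56 protons and 131 − 56 = 75 neutrons.
Mass of separated nucleons = 56(1.0072765) + 75(1.0086649) = 56.4074840 + 75.6498675 = 132.0573515 u
The mass defect is 132.0573515 − 130.84562 = 1.2117315 u.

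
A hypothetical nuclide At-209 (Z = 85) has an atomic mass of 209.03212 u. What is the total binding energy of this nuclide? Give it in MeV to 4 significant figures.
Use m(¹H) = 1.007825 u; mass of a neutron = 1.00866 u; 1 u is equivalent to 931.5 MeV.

1590 MeV

Mass of separated nucleons = 85(1.007825) + 124(1.00866) = 85.665125 + 125.07384 = 210.738965 u
Δm = 210.738965 − 209.03212 = 1.706845 u
Binding energy = Δm·c² = 1.706845 × 931.5 MeV/u = 1589.93 MeV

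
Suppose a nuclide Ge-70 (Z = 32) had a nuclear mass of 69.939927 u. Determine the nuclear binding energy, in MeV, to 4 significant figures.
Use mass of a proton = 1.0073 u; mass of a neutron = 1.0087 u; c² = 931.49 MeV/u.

The nucleus contains 32 protons and 70 − 32 = 38 neutrons.
Total constituent mass: 32 × 1.0073 + 38 × 1.0087 = 70.5642 u
The mass defect is 70.5642 − 69.939927 = 0.624273 u.
Binding energy = Δm·c² = 0.624273 × 931.49 MeV/u = 581.504 MeV

581.5 MeV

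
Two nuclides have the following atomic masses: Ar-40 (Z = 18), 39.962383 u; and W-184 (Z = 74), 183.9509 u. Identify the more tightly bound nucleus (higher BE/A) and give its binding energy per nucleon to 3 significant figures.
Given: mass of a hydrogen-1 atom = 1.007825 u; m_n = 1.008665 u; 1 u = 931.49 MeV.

Ar-40; 8.60 MeV/nucleon

Ar-40: Σm = 18(1.007825) + 22(1.008665) = 40.331480 u; Δm = 0.369097 u; E_B = 343.81 MeV; E_B/A = 8.595 MeV
W-184: Σm = 74(1.007825) + 110(1.008665) = 185.532200 u; Δm = 1.581300 u; E_B = 1473.0 MeV; E_B/A = 8.005 MeV
Ar-40 has the higher binding energy per nucleon, so it is the more tightly bound nucleus.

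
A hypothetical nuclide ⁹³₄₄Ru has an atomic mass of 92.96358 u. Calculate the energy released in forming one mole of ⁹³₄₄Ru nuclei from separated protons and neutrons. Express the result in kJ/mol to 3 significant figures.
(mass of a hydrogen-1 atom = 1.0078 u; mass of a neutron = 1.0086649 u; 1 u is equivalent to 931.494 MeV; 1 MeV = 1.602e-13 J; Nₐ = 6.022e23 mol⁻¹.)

7.23e+10 kJ/mol

Mass of separated nucleons = 44(1.0078) + 49(1.0086649) = 44.3432 + 49.4245801 = 93.7677801 u
Mass defect Δm = 93.7677801 − 92.96358 = 0.8042001 u
Converting to energy: 0.8042001 u × 931.494 MeV/u = 749.108 MeV
Per nucleus in joules: 749.108 MeV × 1.602e-13 J/MeV = 1.2001e-10 J
Per mole: 1.2001e-10 J × 6.022e23 mol⁻¹ = 7.2270e+13 J/mol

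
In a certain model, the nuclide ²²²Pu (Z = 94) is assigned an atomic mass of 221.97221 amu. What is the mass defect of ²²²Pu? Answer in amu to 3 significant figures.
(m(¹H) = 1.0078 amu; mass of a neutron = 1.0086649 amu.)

1.87 amu

The nucleus contains 94 protons and 222 − 94 = 128 neutrons.
Mass of separated nucleons = 94(1.0078) + 128(1.0086649) = 94.7332 + 129.1091072 = 223.8423072 amu
Δm = 223.8423072 − 221.97221 = 1.8700972 amu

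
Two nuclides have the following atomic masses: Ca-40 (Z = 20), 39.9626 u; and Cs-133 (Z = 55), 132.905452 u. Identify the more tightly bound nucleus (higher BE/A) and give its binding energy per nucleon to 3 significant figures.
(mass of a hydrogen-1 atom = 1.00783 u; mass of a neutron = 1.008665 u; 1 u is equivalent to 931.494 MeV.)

Ca-40; 8.55 MeV/nucleon

Ca-40: Σm = 20(1.00783) + 20(1.008665) = 40.329900 u; Δm = 0.367300 u; E_B = 342.138 MeV; E_B/A = 8.553 MeV
Cs-133: Σm = 55(1.00783) + 78(1.008665) = 134.106520 u; Δm = 1.201068 u; E_B = 1118.8 MeV; E_B/A = 8.412 MeV
Ca-40 has the higher binding energy per nucleon, so it is the more tightly bound nucleus.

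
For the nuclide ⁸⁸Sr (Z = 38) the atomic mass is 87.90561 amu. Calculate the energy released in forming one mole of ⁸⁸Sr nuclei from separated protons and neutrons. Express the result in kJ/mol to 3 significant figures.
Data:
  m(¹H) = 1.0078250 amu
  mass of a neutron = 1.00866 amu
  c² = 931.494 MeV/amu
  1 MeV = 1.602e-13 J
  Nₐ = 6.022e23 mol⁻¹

7.41e+10 kJ/mol

Σm = 38·m(¹H) + 50·m_n = 38.2973500 + 50.43300 = 88.7303500 amu
Mass defect Δm = 88.7303500 − 87.90561 = 0.8247400 amu
Converting to energy: 0.8247400 amu × 931.494 MeV/amu = 768.240 MeV
Per nucleus in joules: 768.240 MeV × 1.602e-13 J/MeV = 1.2307e-10 J
Per mole: 1.2307e-10 J × 6.022e23 mol⁻¹ = 7.4113e+13 J/mol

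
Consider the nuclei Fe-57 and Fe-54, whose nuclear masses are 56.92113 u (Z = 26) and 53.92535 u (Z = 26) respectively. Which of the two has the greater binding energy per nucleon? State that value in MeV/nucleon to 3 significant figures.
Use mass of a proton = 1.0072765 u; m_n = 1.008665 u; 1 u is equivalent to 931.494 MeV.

Fe-57: Σm = 26(1.0072765) + 31(1.008665) = 57.4578040 u; Δm = 0.5366740 u; E_B = 499.91 MeV; E_B/A = 8.770 MeV
Fe-54: Σm = 26(1.0072765) + 28(1.008665) = 54.4318090 u; Δm = 0.5064590 u; E_B = 471.76 MeV; E_B/A = 8.736 MeV
Fe-57 has the higher binding energy per nucleon, so it is the more tightly bound nucleus.

Fe-57; 8.77 MeV/nucleon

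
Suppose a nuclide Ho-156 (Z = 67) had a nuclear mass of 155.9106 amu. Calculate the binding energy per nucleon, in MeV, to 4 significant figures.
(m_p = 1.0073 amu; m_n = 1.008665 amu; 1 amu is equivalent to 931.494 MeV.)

Σm = 67·m_p + 89·m_n = 67.4891 + 89.771185 = 157.260285 amu
The mass defect is 157.260285 − 155.9106 = 1.349685 amu.
E_B = 1.349685 × 931.494 = 1257.22 MeV
BE/A = 1257.22 MeV / 156 = 8.059 MeV/nucleon

8.059 MeV/nucleon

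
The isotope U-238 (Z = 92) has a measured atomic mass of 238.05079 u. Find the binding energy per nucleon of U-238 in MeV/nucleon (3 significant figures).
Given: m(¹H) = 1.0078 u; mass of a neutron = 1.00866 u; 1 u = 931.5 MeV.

Σm = 92·m(¹H) + 146·m_n = 92.7176 + 147.26436 = 239.98196 u
Δm = 239.98196 − 238.05079 = 1.93117 u
E_B = 1.93117 × 931.5 = 1798.88 MeV
BE/A = 1798.88 MeV / 238 = 7.558 MeV/nucleon

7.56 MeV/nucleon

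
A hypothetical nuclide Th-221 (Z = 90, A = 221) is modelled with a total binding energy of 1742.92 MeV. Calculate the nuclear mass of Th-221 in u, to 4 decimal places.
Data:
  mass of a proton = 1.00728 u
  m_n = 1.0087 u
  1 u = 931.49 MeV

220.9238 u

Mass defect = 1742.92 MeV / (931.49 MeV/u) = 1.871110 u
Constituent mass = 90(1.00728) + 131(1.0087) = 222.79490 u
Nuclear mass = 222.79490 − 1.871110 = 220.923790 u ≈ 220.9238 u (to 4 decimal places)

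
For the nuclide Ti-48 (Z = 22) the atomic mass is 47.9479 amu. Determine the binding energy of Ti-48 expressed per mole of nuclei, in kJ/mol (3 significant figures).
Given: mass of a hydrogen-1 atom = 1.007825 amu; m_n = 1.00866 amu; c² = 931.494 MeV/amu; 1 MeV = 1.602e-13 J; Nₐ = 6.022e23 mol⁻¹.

4.04e+10 kJ/mol

Total constituent mass: 22 × 1.007825 + 26 × 1.00866 = 48.397310 amu
The mass defect is 48.397310 − 47.9479 = 0.449410 amu.
Converting to energy: 0.449410 amu × 931.494 MeV/amu = 418.623 MeV
Per nucleus in joules: 418.623 MeV × 1.602e-13 J/MeV = 6.7063e-11 J
Per mole: 6.7063e-11 J × 6.022e23 mol⁻¹ = 4.0385e+13 J/mol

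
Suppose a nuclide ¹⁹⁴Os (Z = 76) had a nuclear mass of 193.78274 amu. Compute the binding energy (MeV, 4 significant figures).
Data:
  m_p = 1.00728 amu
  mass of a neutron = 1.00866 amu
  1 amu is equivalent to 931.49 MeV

1670 MeV

Mass of separated nucleons = 76(1.00728) + 118(1.00866) = 76.55328 + 119.02188 = 195.57516 amu
The mass defect is 195.57516 − 193.78274 = 1.79242 amu.
E_B = 1.79242 × 931.49 = 1669.62 MeV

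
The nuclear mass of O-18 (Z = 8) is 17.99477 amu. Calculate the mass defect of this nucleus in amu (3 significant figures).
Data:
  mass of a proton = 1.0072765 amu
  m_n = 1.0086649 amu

Mass of separated nucleons = 8(1.0072765) + 10(1.0086649) = 8.0582120 + 10.0866490 = 18.1448610 amu
The mass defect is 18.1448610 − 17.99477 = 0.1500910 amu.

0.150 amu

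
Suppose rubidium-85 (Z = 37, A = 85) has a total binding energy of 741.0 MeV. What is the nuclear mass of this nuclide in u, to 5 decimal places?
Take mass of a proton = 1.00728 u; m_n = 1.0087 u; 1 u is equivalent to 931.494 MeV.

84.89146 u

Mass defect = 741.0 MeV / (931.494 MeV/u) = 0.7954963 u
Constituent mass = 37(1.00728) + 48(1.0087) = 85.68696 u
Nuclear mass = 85.68696 − 0.7954963 = 84.8914637 u ≈ 84.89146 u (to 5 decimal places)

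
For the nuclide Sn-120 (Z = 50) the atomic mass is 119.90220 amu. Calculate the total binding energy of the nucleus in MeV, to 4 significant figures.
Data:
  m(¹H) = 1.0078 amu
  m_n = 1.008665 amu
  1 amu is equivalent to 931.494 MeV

1019 MeV

Σm = 50·m(¹H) + 70·m_n = 50.3900 + 70.606550 = 120.996550 amu
Δm = 120.996550 − 119.90220 = 1.094350 amu
Converting to energy: 1.094350 amu × 931.494 MeV/amu = 1019.38 MeV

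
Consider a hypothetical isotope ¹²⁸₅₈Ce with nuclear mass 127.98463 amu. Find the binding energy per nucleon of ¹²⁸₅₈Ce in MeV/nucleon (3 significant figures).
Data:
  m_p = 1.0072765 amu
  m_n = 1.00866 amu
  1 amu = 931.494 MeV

7.59 MeV/nucleon

Z = 58, so N = A − Z = 128 − 58 = 70.
Mass of separated nucleons = 58(1.0072765) + 70(1.00866) = 58.4220370 + 70.60620 = 129.0282370 amu
Δm = 129.0282370 − 127.98463 = 1.0436070 amu
Converting to energy: 1.0436070 amu × 931.494 MeV/amu = 972.114 MeV
BE/A = 972.114 MeV / 128 = 7.5946 MeV/nucleon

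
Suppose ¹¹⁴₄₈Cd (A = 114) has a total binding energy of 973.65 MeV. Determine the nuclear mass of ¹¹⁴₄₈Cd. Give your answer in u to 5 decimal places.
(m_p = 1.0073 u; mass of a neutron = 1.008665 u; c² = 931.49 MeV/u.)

Mass defect = 973.65 MeV / (931.49 MeV/u) = 1.0452608 u
Constituent mass = 48(1.0073) + 66(1.008665) = 114.922290 u
Nuclear mass = 114.922290 − 1.0452608 = 113.8770292 u ≈ 113.87703 u (to 5 decimal places)

113.87703 u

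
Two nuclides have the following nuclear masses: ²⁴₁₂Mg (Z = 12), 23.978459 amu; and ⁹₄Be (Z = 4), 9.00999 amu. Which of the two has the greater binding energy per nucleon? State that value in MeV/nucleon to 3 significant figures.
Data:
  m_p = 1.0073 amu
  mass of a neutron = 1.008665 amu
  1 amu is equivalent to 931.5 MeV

²⁴₁₂Mg: Σm = 12(1.0073) + 12(1.008665) = 24.191580 amu; Δm = 0.213121 amu; E_B = 198.52 MeV; E_B/A = 8.272 MeV
⁹₄Be: Σm = 4(1.0073) + 5(1.008665) = 9.072525 amu; Δm = 0.062535 amu; E_B = 58.251 MeV; E_B/A = 6.472 MeV
²⁴₁₂Mg has the higher binding energy per nucleon, so it is the more tightly bound nucleus.

²⁴₁₂Mg; 8.27 MeV/nucleon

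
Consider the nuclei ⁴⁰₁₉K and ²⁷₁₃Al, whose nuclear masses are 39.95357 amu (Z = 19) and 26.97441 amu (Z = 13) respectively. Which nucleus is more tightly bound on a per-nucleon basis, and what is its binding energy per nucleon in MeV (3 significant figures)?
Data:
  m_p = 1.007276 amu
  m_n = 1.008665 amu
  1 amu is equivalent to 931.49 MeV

⁴⁰₁₉K; 8.54 MeV/nucleon

⁴⁰₁₉K: Σm = 19(1.007276) + 21(1.008665) = 40.320209 amu; Δm = 0.366639 amu; E_B = 341.52 MeV; E_B/A = 8.538 MeV
²⁷₁₃Al: Σm = 13(1.007276) + 14(1.008665) = 27.215898 amu; Δm = 0.241488 amu; E_B = 224.94 MeV; E_B/A = 8.331 MeV
⁴⁰₁₉K has the higher binding energy per nucleon, so it is the more tightly bound nucleus.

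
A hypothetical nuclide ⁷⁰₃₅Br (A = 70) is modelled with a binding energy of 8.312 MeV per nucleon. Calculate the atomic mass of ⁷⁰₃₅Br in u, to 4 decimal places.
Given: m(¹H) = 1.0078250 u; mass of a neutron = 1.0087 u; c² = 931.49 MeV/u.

Total binding energy = 70 × 8.312 = 581.840 MeV
Mass defect = 581.840 MeV / (931.49 MeV/u) = 0.624634 u
Constituent mass = 35(1.0078250) + 35(1.0087) = 70.5783750 u
Atomic mass = 70.5783750 − 0.624634 = 69.9537410 u ≈ 69.9537 u (to 4 decimal places)

69.9537 u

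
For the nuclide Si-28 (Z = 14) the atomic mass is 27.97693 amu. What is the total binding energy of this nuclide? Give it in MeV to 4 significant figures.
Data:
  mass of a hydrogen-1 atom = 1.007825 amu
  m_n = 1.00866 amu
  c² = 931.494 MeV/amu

The nucleus contains 14 protons and 28 − 14 = 14 neutrons.
Mass of separated nucleons = 14(1.007825) + 14(1.00866) = 14.109550 + 14.12124 = 28.230790 amu
Δm = 28.230790 − 27.97693 = 0.253860 amu
Converting to energy: 0.253860 amu × 931.494 MeV/amu = 236.469 MeV

236.5 MeV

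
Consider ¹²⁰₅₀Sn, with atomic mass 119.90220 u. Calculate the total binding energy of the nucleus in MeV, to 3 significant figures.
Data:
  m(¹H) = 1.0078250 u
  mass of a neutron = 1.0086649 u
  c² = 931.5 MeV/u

Total constituent mass: 50 × 1.0078250 + 70 × 1.0086649 = 120.9977930 u
Δm = 120.9977930 − 119.90220 = 1.0955930 u
Binding energy = Δm·c² = 1.0955930 × 931.5 MeV/u = 1020.54 MeV

1020 MeV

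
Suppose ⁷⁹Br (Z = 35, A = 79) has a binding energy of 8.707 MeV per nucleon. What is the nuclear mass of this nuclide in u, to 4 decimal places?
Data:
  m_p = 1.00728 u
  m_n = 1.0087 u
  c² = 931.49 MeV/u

Total binding energy = 79 × 8.707 = 687.853 MeV
Mass defect = 687.853 MeV / (931.49 MeV/u) = 0.738444 u
Constituent mass = 35(1.00728) + 44(1.0087) = 79.63760 u
Nuclear mass = 79.63760 − 0.738444 = 78.899156 u ≈ 78.8992 u (to 4 decimal places)

78.8992 u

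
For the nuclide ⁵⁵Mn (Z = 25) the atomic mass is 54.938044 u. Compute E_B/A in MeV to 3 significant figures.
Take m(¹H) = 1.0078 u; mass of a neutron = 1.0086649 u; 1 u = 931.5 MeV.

8.75 MeV/nucleon

Z = 25, so N = A − Z = 55 − 25 = 30.
Mass of separated nucleons = 25(1.0078) + 30(1.0086649) = 25.1950 + 30.2599470 = 55.4549470 u
Mass defect Δm = 55.4549470 − 54.938044 = 0.5169030 u
E_B = 0.5169030 × 931.5 = 481.495 MeV
Dividing by A = 55 gives 8.754 MeV per nucleon.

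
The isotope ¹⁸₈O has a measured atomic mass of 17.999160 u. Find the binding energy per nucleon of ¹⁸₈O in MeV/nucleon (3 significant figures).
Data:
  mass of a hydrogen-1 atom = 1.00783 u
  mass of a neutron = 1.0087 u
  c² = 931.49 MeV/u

Z = 8, so N = A − Z = 18 − 8 = 10.
Total constituent mass: 8 × 1.00783 + 10 × 1.0087 = 18.14964 u
The mass defect is 18.14964 − 17.999160 = 0.150480 u.
Converting to energy: 0.150480 u × 931.49 MeV/u = 140.171 MeV
Per nucleon: 140.171 / 18 = 7.787 MeV

7.79 MeV/nucleon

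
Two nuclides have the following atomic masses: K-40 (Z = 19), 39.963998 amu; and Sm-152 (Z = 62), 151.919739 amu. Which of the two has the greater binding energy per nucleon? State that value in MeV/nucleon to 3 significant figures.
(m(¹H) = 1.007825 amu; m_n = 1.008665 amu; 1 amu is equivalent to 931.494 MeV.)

K-40; 8.54 MeV/nucleon

K-40: Σm = 19(1.007825) + 21(1.008665) = 40.330640 amu; Δm = 0.366642 amu; E_B = 341.52 MeV; E_B/A = 8.538 MeV
Sm-152: Σm = 62(1.007825) + 90(1.008665) = 153.265000 amu; Δm = 1.345261 amu; E_B = 1253.1 MeV; E_B/A = 8.244 MeV
K-40 has the higher binding energy per nucleon, so it is the more tightly bound nucleus.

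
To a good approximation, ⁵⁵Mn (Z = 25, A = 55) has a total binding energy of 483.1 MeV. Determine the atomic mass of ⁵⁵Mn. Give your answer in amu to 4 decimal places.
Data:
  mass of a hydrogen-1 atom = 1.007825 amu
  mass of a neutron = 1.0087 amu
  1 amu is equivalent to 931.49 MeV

54.9380 amu

Mass defect = 483.1 MeV / (931.49 MeV/amu) = 0.518631 amu
Constituent mass = 25(1.007825) + 30(1.0087) = 55.456625 amu
Atomic mass = 55.456625 − 0.518631 = 54.937994 amu ≈ 54.9380 amu (to 4 decimal places)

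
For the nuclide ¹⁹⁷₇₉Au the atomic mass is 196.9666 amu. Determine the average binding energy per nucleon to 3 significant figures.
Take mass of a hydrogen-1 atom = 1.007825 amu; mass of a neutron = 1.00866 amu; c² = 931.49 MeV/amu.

7.91 MeV/nucleon

The nucleus contains 79 protons and 197 − 79 = 118 neutrons.
Σm = 79·m(¹H) + 118·m_n = 79.618175 + 119.02188 = 198.640055 amu
Mass defect Δm = 198.640055 − 196.9666 = 1.673455 amu
Converting to energy: 1.673455 amu × 931.49 MeV/amu = 1558.81 MeV
Dividing by A = 197 gives 7.913 MeV per nucleon.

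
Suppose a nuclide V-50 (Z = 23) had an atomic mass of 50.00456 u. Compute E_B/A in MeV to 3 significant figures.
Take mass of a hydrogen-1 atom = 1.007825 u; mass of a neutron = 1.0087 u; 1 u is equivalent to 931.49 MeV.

7.64 MeV/nucleon

With 23 protons and 27 neutrons (A = 50):
Total constituent mass: 23 × 1.007825 + 27 × 1.0087 = 50.414875 u
The mass defect is 50.414875 − 50.00456 = 0.410315 u.
Binding energy = Δm·c² = 0.410315 × 931.49 MeV/u = 382.204 MeV
Per nucleon: 382.204 / 50 = 7.644 MeV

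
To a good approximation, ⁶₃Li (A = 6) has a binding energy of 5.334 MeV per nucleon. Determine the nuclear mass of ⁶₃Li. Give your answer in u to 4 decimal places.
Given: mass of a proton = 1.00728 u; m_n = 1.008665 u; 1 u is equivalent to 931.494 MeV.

6.0135 u

Total binding energy = 6 × 5.334 = 32.004 MeV
Mass defect = 32.004 MeV / (931.494 MeV/u) = 0.034358 u
Constituent mass = 3(1.00728) + 3(1.008665) = 6.047835 u
Nuclear mass = 6.047835 − 0.034358 = 6.013477 u ≈ 6.0135 u (to 4 decimal places)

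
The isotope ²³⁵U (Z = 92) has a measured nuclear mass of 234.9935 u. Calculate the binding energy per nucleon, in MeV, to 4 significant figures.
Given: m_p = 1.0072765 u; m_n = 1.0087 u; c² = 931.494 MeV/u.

7.611 MeV/nucleon

The nucleus contains 92 protons and 235 − 92 = 143 neutrons.
Σm = 92·m_p + 143·m_n = 92.6694380 + 144.2441 = 236.9135380 u
The mass defect is 236.9135380 − 234.9935 = 1.9200380 u.
Binding energy = Δm·c² = 1.9200380 × 931.494 MeV/u = 1788.50 MeV
BE/A = 1788.50 MeV / 235 = 7.611 MeV/nucleon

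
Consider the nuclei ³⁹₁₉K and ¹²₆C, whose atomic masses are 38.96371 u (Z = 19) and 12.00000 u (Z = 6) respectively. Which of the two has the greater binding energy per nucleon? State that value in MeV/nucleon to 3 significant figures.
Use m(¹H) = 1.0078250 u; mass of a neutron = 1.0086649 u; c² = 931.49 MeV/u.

³⁹₁₉K; 8.56 MeV/nucleon

³⁹₁₉K: Σm = 19(1.0078250) + 20(1.0086649) = 39.3219730 u; Δm = 0.3582630 u; E_B = 333.72 MeV; E_B/A = 8.557 MeV
¹²₆C: Σm = 6(1.0078250) + 6(1.0086649) = 12.0989394 u; Δm = 0.0989394 u; E_B = 92.161 MeV; E_B/A = 7.680 MeV
³⁹₁₉K has the higher binding energy per nucleon, so it is the more tightly bound nucleus.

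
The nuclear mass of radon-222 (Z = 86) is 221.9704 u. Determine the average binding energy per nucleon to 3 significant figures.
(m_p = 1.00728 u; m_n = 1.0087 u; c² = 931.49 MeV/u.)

7.72 MeV/nucleon

Mass of separated nucleons = 86(1.00728) + 136(1.0087) = 86.62608 + 137.1832 = 223.80928 u
Δm = 223.80928 − 221.9704 = 1.83888 u
Binding energy = Δm·c² = 1.83888 × 931.49 MeV/u = 1712.90 MeV
BE/A = 1712.90 MeV / 222 = 7.716 MeV/nucleon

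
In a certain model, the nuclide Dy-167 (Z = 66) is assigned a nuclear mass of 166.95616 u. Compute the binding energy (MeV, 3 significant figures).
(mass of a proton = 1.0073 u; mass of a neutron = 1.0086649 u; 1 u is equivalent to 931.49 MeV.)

With 66 protons and 101 neutrons (A = 167):
Mass of separated nucleons = 66(1.0073) + 101(1.0086649) = 66.4818 + 101.8751549 = 168.3569549 u
Δm = 168.3569549 − 166.95616 = 1.4007949 u
Binding energy = Δm·c² = 1.4007949 × 931.49 MeV/u = 1304.83 MeV

1300 MeV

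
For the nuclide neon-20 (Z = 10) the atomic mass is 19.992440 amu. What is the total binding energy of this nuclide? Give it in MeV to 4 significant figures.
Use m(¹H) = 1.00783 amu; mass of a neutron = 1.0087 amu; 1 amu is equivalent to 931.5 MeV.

The nucleus contains 10 protons and 20 − 10 = 10 neutrons.
Σm = 10·m(¹H) + 10·m_n = 10.07830 + 10.0870 = 20.16530 amu
The mass defect is 20.16530 − 19.992440 = 0.172860 amu.
Converting to energy: 0.172860 amu × 931.5 MeV/amu = 161.019 MeV

161.0 MeV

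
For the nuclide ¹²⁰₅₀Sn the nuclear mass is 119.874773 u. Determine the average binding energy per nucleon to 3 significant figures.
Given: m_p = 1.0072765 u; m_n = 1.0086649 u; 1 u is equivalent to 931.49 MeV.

8.50 MeV/nucleon

Mass of separated nucleons = 50(1.0072765) + 70(1.0086649) = 50.3638250 + 70.6065430 = 120.9703680 u
Mass defect Δm = 120.9703680 − 119.874773 = 1.0955950 u
Binding energy = Δm·c² = 1.0955950 × 931.49 MeV/u = 1020.536 MeV
Per nucleon: 1020.536 / 120 = 8.504 MeV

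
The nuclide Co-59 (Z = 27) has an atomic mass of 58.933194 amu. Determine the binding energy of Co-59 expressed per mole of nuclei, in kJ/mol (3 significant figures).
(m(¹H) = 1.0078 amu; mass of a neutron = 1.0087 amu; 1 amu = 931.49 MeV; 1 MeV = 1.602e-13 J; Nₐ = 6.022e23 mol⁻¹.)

4.99e+10 kJ/mol

Total constituent mass: 27 × 1.0078 + 32 × 1.0087 = 59.4890 amu
Mass defect Δm = 59.4890 − 58.933194 = 0.555806 amu
Binding energy = Δm·c² = 0.555806 × 931.49 MeV/amu = 517.728 MeV
Per nucleus in joules: 517.728 MeV × 1.602e-13 J/MeV = 8.2940e-11 J
Per mole: 8.2940e-11 J × 6.022e23 mol⁻¹ = 4.9946e+13 J/mol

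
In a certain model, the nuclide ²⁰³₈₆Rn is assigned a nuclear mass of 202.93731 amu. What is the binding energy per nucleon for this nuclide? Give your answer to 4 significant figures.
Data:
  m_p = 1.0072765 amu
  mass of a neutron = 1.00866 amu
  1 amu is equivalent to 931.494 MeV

7.808 MeV/nucleon

With 86 protons and 117 neutrons (A = 203):
Total constituent mass: 86 × 1.0072765 + 117 × 1.00866 = 204.6389990 amu
Mass defect Δm = 204.6389990 − 202.93731 = 1.7016890 amu
Converting to energy: 1.7016890 amu × 931.494 MeV/amu = 1585.11 MeV
Per nucleon: 1585.11 / 203 = 7.808 MeV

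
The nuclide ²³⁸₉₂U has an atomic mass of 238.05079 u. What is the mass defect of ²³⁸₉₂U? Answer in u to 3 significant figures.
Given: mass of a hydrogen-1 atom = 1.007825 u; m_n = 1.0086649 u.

Z = 92, so N = A − Z = 238 − 92 = 146.
Mass of separated nucleons = 92(1.007825) + 146(1.0086649) = 92.719900 + 147.2650754 = 239.9849754 u
Δm = 239.9849754 − 238.05079 = 1.9341854 u

1.93 u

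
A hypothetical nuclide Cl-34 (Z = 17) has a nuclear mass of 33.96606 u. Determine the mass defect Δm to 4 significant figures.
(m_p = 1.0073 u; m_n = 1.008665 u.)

Z = 17, so N = A − Z = 34 − 17 = 17.
Σm = 17·m_p + 17·m_n = 17.1241 + 17.147305 = 34.271405 u
Δm = 34.271405 − 33.96606 = 0.305345 u

0.3053 u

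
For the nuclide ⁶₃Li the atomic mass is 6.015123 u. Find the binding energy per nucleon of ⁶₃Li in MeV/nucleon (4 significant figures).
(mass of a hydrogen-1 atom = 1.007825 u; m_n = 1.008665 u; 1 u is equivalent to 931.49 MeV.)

Z = 3, so N = A − Z = 6 − 3 = 3.
Mass of separated nucleons = 3(1.007825) + 3(1.008665) = 3.023475 + 3.025995 = 6.049470 u
The mass defect is 6.049470 − 6.015123 = 0.034347 u.
Converting to energy: 0.034347 u × 931.49 MeV/u = 31.9939 MeV
BE/A = 31.9939 MeV / 6 = 5.332 MeV/nucleon

5.332 MeV/nucleon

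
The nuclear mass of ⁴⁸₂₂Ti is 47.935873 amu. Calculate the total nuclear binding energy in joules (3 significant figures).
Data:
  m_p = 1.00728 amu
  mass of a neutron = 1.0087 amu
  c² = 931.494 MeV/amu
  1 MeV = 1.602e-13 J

Total constituent mass: 22 × 1.00728 + 26 × 1.0087 = 48.38636 amu
Mass defect Δm = 48.38636 − 47.935873 = 0.450487 amu
Binding energy = Δm·c² = 0.450487 × 931.494 MeV/amu = 419.626 MeV
In joules: 419.626 MeV × 1.602e-13 J/MeV = 6.7224e-11 J

6.72e-11 J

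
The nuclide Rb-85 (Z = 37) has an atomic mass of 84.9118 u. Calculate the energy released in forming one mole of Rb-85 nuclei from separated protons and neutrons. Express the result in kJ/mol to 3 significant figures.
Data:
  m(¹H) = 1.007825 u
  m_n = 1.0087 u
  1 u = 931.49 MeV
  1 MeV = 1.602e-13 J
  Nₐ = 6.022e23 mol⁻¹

7.15e+10 kJ/mol

Total constituent mass: 37 × 1.007825 + 48 × 1.0087 = 85.707125 u
Δm = 85.707125 − 84.9118 = 0.795325 u
Binding energy = Δm·c² = 0.795325 × 931.49 MeV/u = 740.837 MeV
Per nucleus in joules: 740.837 MeV × 1.602e-13 J/MeV = 1.1868e-10 J
Per mole: 1.1868e-10 J × 6.022e23 mol⁻¹ = 7.1469e+13 J/mol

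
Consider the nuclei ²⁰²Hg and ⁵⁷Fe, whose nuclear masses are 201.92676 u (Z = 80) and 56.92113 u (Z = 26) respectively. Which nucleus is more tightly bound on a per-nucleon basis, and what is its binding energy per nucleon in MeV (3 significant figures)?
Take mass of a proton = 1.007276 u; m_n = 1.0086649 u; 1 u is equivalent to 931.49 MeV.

⁵⁷Fe; 8.77 MeV/nucleon

²⁰²Hg: Σm = 80(1.007276) + 122(1.0086649) = 203.6391978 u; Δm = 1.7124378 u; E_B = 1595.1 MeV; E_B/A = 7.897 MeV
⁵⁷Fe: Σm = 26(1.007276) + 31(1.0086649) = 57.4577879 u; Δm = 0.5366579 u; E_B = 499.89 MeV; E_B/A = 8.770 MeV
⁵⁷Fe has the higher binding energy per nucleon, so it is the more tightly bound nucleus.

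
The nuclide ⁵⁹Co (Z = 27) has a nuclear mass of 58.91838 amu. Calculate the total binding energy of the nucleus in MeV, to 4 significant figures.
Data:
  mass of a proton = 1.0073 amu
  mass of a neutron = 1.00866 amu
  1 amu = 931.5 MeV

517.8 MeV

Mass of separated nucleons = 27(1.0073) + 32(1.00866) = 27.1971 + 32.27712 = 59.47422 amu
The mass defect is 59.47422 − 58.91838 = 0.55584 amu.
E_B = 0.55584 × 931.5 = 517.765 MeV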